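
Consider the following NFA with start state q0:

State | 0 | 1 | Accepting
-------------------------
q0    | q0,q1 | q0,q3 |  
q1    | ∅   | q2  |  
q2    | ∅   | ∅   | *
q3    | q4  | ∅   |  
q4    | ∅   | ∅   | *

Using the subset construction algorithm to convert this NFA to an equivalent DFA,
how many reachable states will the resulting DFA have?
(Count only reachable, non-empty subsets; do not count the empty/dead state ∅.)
Start subset: {q0}
{q0}: on 0 → {q0, q1}, on 1 → {q0, q3}
{q0, q1}: on 0 → {q0, q1}, on 1 → {q0, q2, q3}
{q0, q3}: on 0 → {q0, q1, q4}, on 1 → {q0, q3}
{q0, q2, q3}: on 0 → {q0, q1, q4}, on 1 → {q0, q3}
{q0, q1, q4}: on 0 → {q0, q1}, on 1 → {q0, q2, q3}
Reachable non-empty subsets: {q0}, {q0, q1}, {q0, q3}, {q0, q2, q3}, {q0, q1, q4} — 5 in total.

Final answer: 5 states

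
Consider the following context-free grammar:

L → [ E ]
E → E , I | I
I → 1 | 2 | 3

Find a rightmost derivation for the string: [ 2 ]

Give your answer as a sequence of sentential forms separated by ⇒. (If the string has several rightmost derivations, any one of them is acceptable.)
Start with L.
Step 1: the rightmost non-terminal is L; apply L → [ E ]:  [ E ]
Step 2: the rightmost non-terminal is E; apply E → I:  [ I ]
Step 3: the rightmost non-terminal is I; apply I → 2:  [ 2 ]

Final answer: L ⇒ [ E ] ⇒ [ I ] ⇒ [ 2 ]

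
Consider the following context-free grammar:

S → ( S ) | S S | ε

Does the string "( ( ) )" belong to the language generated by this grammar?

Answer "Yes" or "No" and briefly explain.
A derivation exists: S ⇒ ( S ) ⇒ ( ( S ) ) ⇒ ( ( ) ) (using S → ( S ) twice, then S → ε).

Final answer: Yes - a valid derivation exists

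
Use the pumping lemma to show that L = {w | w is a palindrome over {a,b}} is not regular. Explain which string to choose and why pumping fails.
Language: L = {w | w is a palindrome over {a,b}} (strings that read the same forwards and backwards)
Step 1: Assume for contradiction that L is regular, with pumping length p.
Step 2: Choose s = a^p b a^p. Then s ∈ L (it reads the same forwards and backwards) and |s| ≥ p.
Step 3: Consider any decomposition s = xyz with |xy| ≤ p and |y| > 0. Since |xy| ≤ p and the first p symbols of s are all a's, y = a^k for some k with 1 ≤ k ≤ p.
Step 4: Pumping up (i = 2): xy²z = a^(p+k) b a^p. Its reverse is a^p b a^(p+k) ≠ a^(p+k) b a^p (the single b is no longer in the middle), so xy²z is not a palindrome and xy²z ∉ L.
This contradicts the pumping lemma, so L is not regular.

Final answer: Choose s = a^p b a^p. Since |xy| ≤ p, y = a^k with k ≥ 1. Then xy²z = a^(p+k) b a^p is not a palindrome, so ∉ L.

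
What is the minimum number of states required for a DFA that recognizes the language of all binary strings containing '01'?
Language: binary strings containing '01'
Lower bound (Myhill–Nerode): the prefixes ε, 0, 01 are pairwise distinguishable:
  ε vs 01: suffix ε distinguishes them (ε is rejected, 01 is accepted)
  0 vs 01: suffix ε distinguishes them (0 is rejected, 01 is accepted)
  ε vs 0: suffix 1 distinguishes them (ε·1 = 1 is rejected, 0·1 = 01 is accepted)
So any DFA needs at least 3 states.
Upper bound: a DFA with 3 states exists (one state per class above: 'no progress', 'last symbol 0', and 'seen 01' (accepting sink)).
Minimum states: 3

Final answer: 3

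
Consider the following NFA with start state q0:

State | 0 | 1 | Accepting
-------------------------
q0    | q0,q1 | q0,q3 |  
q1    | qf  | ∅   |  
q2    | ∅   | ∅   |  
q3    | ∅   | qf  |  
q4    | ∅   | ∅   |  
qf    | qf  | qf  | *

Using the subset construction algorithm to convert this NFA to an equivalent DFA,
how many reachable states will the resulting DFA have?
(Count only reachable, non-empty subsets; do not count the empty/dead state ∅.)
Start subset: {q0}
{q0}: on 0 → {q0, q1}, on 1 → {q0, q3}
{q0, q1}: on 0 → {q0, q1, qf}, on 1 → {q0, q3}
{q0, q3}: on 0 → {q0, q1}, on 1 → {q0, q3, qf}
{q0, q1, qf}: on 0 → {q0, q1, qf}, on 1 → {q0, q3, qf}
{q0, q3, qf}: on 0 → {q0, q1, qf}, on 1 → {q0, q3, qf}
Reachable non-empty subsets: {q0}, {q0, q1}, {q0, q3}, {q0, q1, qf}, {q0, q3, qf} — 5 in total.

Final answer: 5 states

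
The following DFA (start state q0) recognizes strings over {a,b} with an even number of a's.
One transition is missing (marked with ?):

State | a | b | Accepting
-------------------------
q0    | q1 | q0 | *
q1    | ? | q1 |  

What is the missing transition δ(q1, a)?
q0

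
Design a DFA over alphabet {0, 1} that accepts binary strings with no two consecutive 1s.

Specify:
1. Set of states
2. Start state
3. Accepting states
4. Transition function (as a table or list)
One valid DFA (any DFA recognizing the same language is acceptable):
States: {q0, q1, dead}
Start: q0
Accepting: {q0, q1}
Transitions (accepting states marked with *):
State | 0 | 1 | Accepting
-------------------------
q0    | q0 | q1 | *
q1    | q0 | dead | *
dead  | dead | dead |  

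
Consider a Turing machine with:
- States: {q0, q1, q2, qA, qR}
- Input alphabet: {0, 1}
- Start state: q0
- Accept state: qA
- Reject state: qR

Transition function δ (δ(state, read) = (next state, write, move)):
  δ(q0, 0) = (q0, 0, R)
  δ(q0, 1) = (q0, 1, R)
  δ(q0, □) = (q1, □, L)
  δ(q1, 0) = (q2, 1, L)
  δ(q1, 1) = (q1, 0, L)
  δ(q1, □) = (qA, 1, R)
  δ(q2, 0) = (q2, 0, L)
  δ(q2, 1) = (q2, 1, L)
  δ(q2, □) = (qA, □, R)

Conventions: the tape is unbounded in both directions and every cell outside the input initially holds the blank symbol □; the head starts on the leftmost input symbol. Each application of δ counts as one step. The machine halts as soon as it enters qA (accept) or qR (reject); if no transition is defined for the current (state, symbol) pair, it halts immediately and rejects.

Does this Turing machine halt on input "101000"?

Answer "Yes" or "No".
Step 0: [q0]101000 (head at position 0)
Step 1: δ(q0, 1) = (q0, 1, R)  ⊢  1[q0]01000 (head at position 1)
Step 2: δ(q0, 0) = (q0, 0, R)  ⊢  10[q0]1000 (head at position 2)
Step 3: δ(q0, 1) = (q0, 1, R)  ⊢  101[q0]000 (head at position 3)
Step 4: δ(q0, 0) = (q0, 0, R)  ⊢  1010[q0]00 (head at position 4)
Step 5: δ(q0, 0) = (q0, 0, R)  ⊢  10100[q0]0 (head at position 5)
Step 6: δ(q0, 0) = (q0, 0, R)  ⊢  101000[q0]□ (head at position 6)
Step 7: δ(q0, □) = (q1, □, L)  ⊢  10100[q1]0□ (head at position 5)
Step 8: δ(q1, 0) = (q2, 1, L)  ⊢  1010[q2]01□ (head at position 4)
Step 9: δ(q2, 0) = (q2, 0, L)  ⊢  101[q2]001□ (head at position 3)
Step 10: δ(q2, 0) = (q2, 0, L)  ⊢  10[q2]1001□ (head at position 2)
Step 11: δ(q2, 1) = (q2, 1, L)  ⊢  1[q2]01001□ (head at position 1)
Step 12: δ(q2, 0) = (q2, 0, L)  ⊢  [q2]101001□ (head at position 0)
Step 13: δ(q2, 1) = (q2, 1, L)  ⊢  [q2]□101001□ (head at position -1)
Step 14: δ(q2, □) = (qA, □, R)  ⊢  □[qA]101001□ (head at position 0)
The machine is in qA, so it halts and accepts.
It halts after 14 steps.

Final answer: Yes - halts after 14 steps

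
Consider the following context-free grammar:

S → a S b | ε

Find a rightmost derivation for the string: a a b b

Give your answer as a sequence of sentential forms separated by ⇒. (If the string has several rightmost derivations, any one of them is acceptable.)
Start with S.
Step 1: the rightmost non-terminal is S; apply S → a S b:  a S b
Step 2: the rightmost non-terminal is S; apply S → a S b:  a a S b b
Step 3: the rightmost non-terminal is S; apply S → ε:  a a b b

Final answer: S ⇒ a S b ⇒ a a S b b ⇒ a a b b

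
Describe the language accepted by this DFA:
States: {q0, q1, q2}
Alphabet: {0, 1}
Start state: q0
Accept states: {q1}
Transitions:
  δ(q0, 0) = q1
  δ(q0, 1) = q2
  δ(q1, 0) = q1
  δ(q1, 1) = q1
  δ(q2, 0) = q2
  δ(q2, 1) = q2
Analyzing the DFA structure:
Start state: q0
Accept states: {q1}
Interpreting what each state remembers (checking against the transitions):
  q0: nothing has been read yet
  q1: the first symbol was 0
  q2: the first symbol was 1 (trap state)
  δ(q0, 0): in q0 (nothing has been read yet), after reading 0 we have: the first symbol was 0 → q1
  δ(q0, 1): in q0 (nothing has been read yet), after reading 1 we have: the first symbol was 1 (trap state) → q2
  δ(q1, 0): in q1 (the first symbol was 0), after reading 0 we have: the first symbol was 0 → q1
  δ(q1, 1): in q1 (the first symbol was 0), after reading 1 we have: the first symbol was 0 → q1
  δ(q2, 0): in q2 (the first symbol was 1 (trap state)), after reading 0 we have: the first symbol was 1 (trap state) → q2
  δ(q2, 1): in q2 (the first symbol was 1 (trap state)), after reading 1 we have: the first symbol was 1 (trap state) → q2
A string is accepted iff it ends in {q1}, i.e. the first symbol was 0.
Language: All binary strings starting with 0

Final answer: All binary strings starting with 0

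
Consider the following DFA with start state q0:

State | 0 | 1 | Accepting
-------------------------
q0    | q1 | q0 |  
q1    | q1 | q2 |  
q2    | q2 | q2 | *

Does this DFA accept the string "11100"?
Start in q0.
Read '1': q0 → q0
Read '1': q0 → q0
Read '1': q0 → q0
Read '0': q0 → q1
Read '0': q1 → q1
Final state q1 is not accepting, so the string is rejected.

Final answer: No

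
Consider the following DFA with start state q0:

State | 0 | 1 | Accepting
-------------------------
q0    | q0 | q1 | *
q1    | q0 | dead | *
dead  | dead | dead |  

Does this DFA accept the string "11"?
Start in q0.
Read '1': q0 → q1
Read '1': q1 → dead
Final state dead is not accepting, so the string is rejected.

Final answer: No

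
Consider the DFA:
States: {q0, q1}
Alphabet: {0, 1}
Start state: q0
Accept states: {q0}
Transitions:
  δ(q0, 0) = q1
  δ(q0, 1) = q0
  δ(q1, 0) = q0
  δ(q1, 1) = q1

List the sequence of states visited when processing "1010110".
Starting at q0
Read '1': q0 -> q0
Read '0': q0 -> q1
Read '1': q1 -> q1
Read '0': q1 -> q0
Read '1': q0 -> q0
Read '1': q0 -> q0
Read '0': q0 -> q1

Final answer: q0 -> q0 -> q1 -> q1 -> q0 -> q0 -> q0 -> q1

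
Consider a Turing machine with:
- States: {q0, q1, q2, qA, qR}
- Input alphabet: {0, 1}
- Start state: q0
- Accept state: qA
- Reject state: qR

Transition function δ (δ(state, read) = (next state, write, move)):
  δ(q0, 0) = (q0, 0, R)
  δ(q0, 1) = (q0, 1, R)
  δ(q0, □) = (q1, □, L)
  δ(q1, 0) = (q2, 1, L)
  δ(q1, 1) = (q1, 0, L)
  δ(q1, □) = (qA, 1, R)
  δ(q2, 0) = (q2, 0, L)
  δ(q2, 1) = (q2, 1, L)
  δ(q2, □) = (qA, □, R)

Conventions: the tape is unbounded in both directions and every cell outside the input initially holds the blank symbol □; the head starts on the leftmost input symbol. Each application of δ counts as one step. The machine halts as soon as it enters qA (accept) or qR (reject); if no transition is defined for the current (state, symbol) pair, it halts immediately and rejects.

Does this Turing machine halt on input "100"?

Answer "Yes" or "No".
Step 0: [q0]100 (head at position 0)
Step 1: δ(q0, 1) = (q0, 1, R)  ⊢  1[q0]00 (head at position 1)
Step 2: δ(q0, 0) = (q0, 0, R)  ⊢  10[q0]0 (head at position 2)
Step 3: δ(q0, 0) = (q0, 0, R)  ⊢  100[q0]□ (head at position 3)
Step 4: δ(q0, □) = (q1, □, L)  ⊢  10[q1]0□ (head at position 2)
Step 5: δ(q1, 0) = (q2, 1, L)  ⊢  1[q2]01□ (head at position 1)
Step 6: δ(q2, 0) = (q2, 0, L)  ⊢  [q2]101□ (head at position 0)
Step 7: δ(q2, 1) = (q2, 1, L)  ⊢  [q2]□101□ (head at position -1)
Step 8: δ(q2, □) = (qA, □, R)  ⊢  □[qA]101□ (head at position 0)
The machine is in qA, so it halts and accepts.
It halts after 8 steps.

Final answer: Yes - halts after 8 steps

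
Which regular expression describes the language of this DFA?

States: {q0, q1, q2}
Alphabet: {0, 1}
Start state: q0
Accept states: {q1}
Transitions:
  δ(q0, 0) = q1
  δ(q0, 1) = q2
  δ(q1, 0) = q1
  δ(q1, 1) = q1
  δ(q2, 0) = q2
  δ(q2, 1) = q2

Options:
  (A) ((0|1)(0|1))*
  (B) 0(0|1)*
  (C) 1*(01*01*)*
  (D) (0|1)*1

Testing sample strings against the DFA:
  '000' -> accepted
  '00' -> accepted
  '0000' -> accepted
  '1110' -> rejected
Checking each option for a counterexample:
  (A) ((0|1)(0|1))*: ε is rejected by the DFA but matches the regex → eliminated
  (B) 0(0|1)*: agrees with the DFA on all strings of length ≤ 4
  (C) 1*(01*01*)*: ε is rejected by the DFA but matches the regex → eliminated
  (D) (0|1)*1: '0' is accepted by the DFA but does not match the regex → eliminated
Only (B) 0(0|1)* is consistent with the DFA.

Final answer: (B) 0(0|1)*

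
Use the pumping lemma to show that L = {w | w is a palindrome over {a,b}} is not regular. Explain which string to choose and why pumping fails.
Language: L = {w | w is a palindrome over {a,b}} (strings that read the same forwards and backwards)
Step 1: Assume for contradiction that L is regular, with pumping length p.
Step 2: Choose s = a^p b a^p. Then s ∈ L (it reads the same forwards and backwards) and |s| ≥ p.
Step 3: Consider any decomposition s = xyz with |xy| ≤ p and |y| > 0. Since |xy| ≤ p and the first p symbols of s are all a's, y = a^k for some k with 1 ≤ k ≤ p.
Step 4: Pumping up (i = 2): xy²z = a^(p+k) b a^p. Its reverse is a^p b a^(p+k) ≠ a^(p+k) b a^p (the single b is no longer in the middle), so xy²z is not a palindrome and xy²z ∉ L.
This contradicts the pumping lemma, so L is not regular.

Final answer: Choose s = a^p b a^p. Since |xy| ≤ p, y = a^k with k ≥ 1. Then xy²z = a^(p+k) b a^p is not a palindrome, so ∉ L.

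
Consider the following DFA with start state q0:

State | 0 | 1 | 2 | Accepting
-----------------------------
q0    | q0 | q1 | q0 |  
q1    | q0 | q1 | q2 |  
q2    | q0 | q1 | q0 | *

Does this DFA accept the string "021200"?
Start in q0.
Read '0': q0 → q0
Read '2': q0 → q0
Read '1': q0 → q1
Read '2': q1 → q2
Read '0': q2 → q0
Read '0': q0 → q0
Final state q0 is not accepting, so the string is rejected.

Final answer: No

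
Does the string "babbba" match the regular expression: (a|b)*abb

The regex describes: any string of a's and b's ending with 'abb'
No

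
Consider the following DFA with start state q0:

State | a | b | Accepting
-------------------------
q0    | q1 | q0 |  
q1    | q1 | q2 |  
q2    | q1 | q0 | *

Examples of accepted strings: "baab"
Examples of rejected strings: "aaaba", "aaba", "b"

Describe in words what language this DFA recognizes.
strings over {a,b} ending with 'ab'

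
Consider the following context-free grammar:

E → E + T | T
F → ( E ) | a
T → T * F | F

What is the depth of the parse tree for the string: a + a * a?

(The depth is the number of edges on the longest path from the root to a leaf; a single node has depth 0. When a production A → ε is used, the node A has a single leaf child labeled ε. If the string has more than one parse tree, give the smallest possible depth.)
The grammar is unambiguous; the parse tree of a + a * a is:
E → E + T at the root (depth 0).
  Left E (depth 1) → T (2) → F (3) → a (4).
  Right T (depth 1) → T * F; that T (2) → F (3) → a (4); F (2) → a (3).
The longest root-to-leaf paths have 4 edges.
Depth = 4.

Final answer: 4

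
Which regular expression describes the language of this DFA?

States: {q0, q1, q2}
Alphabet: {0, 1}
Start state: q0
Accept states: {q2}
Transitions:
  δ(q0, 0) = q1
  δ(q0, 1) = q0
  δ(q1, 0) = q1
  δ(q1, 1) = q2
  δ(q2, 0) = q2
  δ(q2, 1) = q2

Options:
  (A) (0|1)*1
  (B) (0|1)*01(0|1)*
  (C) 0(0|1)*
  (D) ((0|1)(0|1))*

Testing sample strings against the DFA:
  '0001' -> accepted
  '1011' -> accepted
  '1110' -> rejected
  '00' -> rejected
Checking each option for a counterexample:
  (A) (0|1)*1: '1' is rejected by the DFA but matches the regex → eliminated
  (B) (0|1)*01(0|1)*: agrees with the DFA on all strings of length ≤ 4
  (C) 0(0|1)*: '0' is rejected by the DFA but matches the regex → eliminated
  (D) ((0|1)(0|1))*: ε is rejected by the DFA but matches the regex → eliminated
Only (B) (0|1)*01(0|1)* is consistent with the DFA.

Final answer: (B) (0|1)*01(0|1)*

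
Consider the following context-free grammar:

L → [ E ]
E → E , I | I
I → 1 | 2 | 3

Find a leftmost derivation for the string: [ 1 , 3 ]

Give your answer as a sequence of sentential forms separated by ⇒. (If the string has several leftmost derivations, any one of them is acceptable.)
Start with L.
Step 1: the leftmost non-terminal is L; apply L → [ E ]:  [ E ]
Step 2: the leftmost non-terminal is E; apply E → E , I:  [ E , I ]
Step 3: the leftmost non-terminal is E; apply E → I:  [ I , I ]
Step 4: the leftmost non-terminal is I; apply I → 1:  [ 1 , I ]
Step 5: the leftmost non-terminal is I; apply I → 3:  [ 1 , 3 ]

Final answer: L ⇒ [ E ] ⇒ [ E , I ] ⇒ [ I , I ] ⇒ [ 1 , I ] ⇒ [ 1 , 3 ]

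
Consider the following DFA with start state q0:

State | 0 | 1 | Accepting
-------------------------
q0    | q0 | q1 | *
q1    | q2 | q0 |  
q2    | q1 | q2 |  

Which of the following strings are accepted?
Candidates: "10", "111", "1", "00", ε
"10": q0 → q1 → q2; q2 is not accepting → rejected
"111": q0 → q1 → q0 → q1; q1 is not accepting → rejected
"1": q0 → q1; q1 is not accepting → rejected
"00": q0 → q0 → q0; q0 is accepting → accepted
ε: q0; q0 is accepting → accepted

Final answer: "00", ε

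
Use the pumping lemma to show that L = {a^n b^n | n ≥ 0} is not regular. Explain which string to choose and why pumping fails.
Language: L = {a^n b^n | n ≥ 0} (equal numbers of a's followed by b's)
Step 1: Assume for contradiction that L is regular, with pumping length p.
Step 2: Choose s = a^p b^p. Then s ∈ L (it has p a's followed by p b's) and |s| ≥ p.
Step 3: Consider any decomposition s = xyz with |xy| ≤ p and |y| > 0. Since |xy| ≤ p and the first p symbols of s are all a's, y = a^k for some k with 1 ≤ k ≤ p.
Step 4: Pumping up (i = 2): xy²z = a^(p+k) b^p, which has more a's than b's, so xy²z ∉ L.
This contradicts the pumping lemma, so L is not regular.

Final answer: Choose s = a^p b^p. Since |xy| ≤ p, y = a^k with k ≥ 1. Then xy²z = a^(p+k) b^p ∉ L.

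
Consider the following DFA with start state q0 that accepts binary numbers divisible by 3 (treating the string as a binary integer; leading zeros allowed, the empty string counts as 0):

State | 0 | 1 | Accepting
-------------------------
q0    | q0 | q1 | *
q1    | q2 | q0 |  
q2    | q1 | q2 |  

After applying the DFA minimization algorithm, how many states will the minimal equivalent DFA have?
All 3 states are reachable from q0, so none can be removed as unreachable.
Table-filling: first mark every (accepting, non-accepting) pair as distinguishable (accepting: {q0}; non-accepting: {q1, q2}).
Round 1: (q1, q2) on '1' go to q0 and q2, already distinguishable → mark.
Every pair of states is distinguishable, so the DFA is already minimal.
Equivalence classes: {q0}, {q1}, {q2} → 3 states.

Final answer: 3 states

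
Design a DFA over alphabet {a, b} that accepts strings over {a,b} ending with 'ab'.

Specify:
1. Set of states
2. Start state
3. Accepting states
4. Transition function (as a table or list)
One valid DFA (any DFA recognizing the same language is acceptable):
States: {q0, q1, q2}
Start: q0
Accepting: {q2}
Transitions (accepting states marked with *):
State | a | b | Accepting
-------------------------
q0    | q1 | q0 |  
q1    | q1 | q2 |  
q2    | q1 | q0 | *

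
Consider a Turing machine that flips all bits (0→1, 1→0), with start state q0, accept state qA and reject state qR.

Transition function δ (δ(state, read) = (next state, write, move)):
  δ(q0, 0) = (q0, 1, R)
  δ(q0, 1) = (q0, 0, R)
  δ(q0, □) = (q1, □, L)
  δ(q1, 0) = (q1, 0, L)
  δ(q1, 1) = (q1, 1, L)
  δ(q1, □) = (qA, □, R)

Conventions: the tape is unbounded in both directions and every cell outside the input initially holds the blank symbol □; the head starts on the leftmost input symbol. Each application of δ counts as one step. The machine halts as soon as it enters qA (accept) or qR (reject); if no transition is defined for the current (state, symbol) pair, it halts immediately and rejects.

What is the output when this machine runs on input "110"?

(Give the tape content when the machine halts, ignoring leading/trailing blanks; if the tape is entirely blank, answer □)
Step 0: [q0]110 (head at position 0)
Step 1: δ(q0, 1) = (q0, 0, R)  ⊢  0[q0]10 (head at position 1)
Step 2: δ(q0, 1) = (q0, 0, R)  ⊢  00[q0]0 (head at position 2)
Step 3: δ(q0, 0) = (q0, 1, R)  ⊢  001[q0]□ (head at position 3)
Step 4: δ(q0, □) = (q1, □, L)  ⊢  00[q1]1□ (head at position 2)
Step 5: δ(q1, 1) = (q1, 1, L)  ⊢  0[q1]01□ (head at position 1)
Step 6: δ(q1, 0) = (q1, 0, L)  ⊢  [q1]001□ (head at position 0)
Step 7: δ(q1, 0) = (q1, 0, L)  ⊢  [q1]□001□ (head at position -1)
Step 8: δ(q1, □) = (qA, □, R)  ⊢  □[qA]001□ (head at position 0)
The machine is in qA, so it halts and accepts.
Tape content when halted (ignoring surrounding blanks): 001

Final answer: Output: 001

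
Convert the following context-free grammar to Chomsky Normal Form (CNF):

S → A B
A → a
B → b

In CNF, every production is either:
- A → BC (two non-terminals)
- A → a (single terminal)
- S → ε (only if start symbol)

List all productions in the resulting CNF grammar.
The grammar has no ε-productions or unit productions to eliminate.
S → A B is already in CNF (two non-terminals) – keep it.
A → a is already in CNF (single terminal) – keep it.
B → b is already in CNF (single terminal) – keep it.
Resulting CNF grammar (3 productions): A → a; B → b; S → A B

Final answer: A → a; B → b; S → A B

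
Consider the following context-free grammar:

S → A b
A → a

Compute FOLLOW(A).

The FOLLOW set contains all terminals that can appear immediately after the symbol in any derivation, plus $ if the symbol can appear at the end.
A occurs only in S → A b, where it is immediately followed by the terminal b. So FOLLOW(A) = {b}.

Final answer: {b}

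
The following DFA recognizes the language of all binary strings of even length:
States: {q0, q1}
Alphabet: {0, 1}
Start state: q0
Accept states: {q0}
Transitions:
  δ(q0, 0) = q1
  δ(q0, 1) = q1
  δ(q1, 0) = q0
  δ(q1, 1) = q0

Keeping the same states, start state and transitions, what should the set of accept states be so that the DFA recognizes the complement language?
The DFA is complete (every state has a transition on every symbol), so the complement
is recognized by the same DFA with accepting and non-accepting states swapped.
Original accept states: {q0}
Complement accept states = All states - Original accept states
= {q0, q1} - {q0}
= {q1}
Complement language: strings of ODD length

Final answer: {q1}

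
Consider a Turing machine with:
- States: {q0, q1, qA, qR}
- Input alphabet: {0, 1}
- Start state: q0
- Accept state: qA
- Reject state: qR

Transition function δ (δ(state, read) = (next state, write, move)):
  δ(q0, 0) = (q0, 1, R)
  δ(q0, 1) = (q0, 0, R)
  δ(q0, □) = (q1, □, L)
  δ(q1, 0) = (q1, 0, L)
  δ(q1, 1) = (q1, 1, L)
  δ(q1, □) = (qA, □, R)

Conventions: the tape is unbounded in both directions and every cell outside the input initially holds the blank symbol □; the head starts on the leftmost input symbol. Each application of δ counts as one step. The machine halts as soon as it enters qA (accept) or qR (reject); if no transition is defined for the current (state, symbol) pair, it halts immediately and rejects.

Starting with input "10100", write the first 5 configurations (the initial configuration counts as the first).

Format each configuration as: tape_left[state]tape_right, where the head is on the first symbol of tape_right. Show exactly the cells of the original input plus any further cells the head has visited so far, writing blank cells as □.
Step 0: [q0]10100 (head at position 0)
Step 1: δ(q0, 1) = (q0, 0, R)  ⊢  0[q0]0100 (head at position 1)
Step 2: δ(q0, 0) = (q0, 1, R)  ⊢  01[q0]100 (head at position 2)
Step 3: δ(q0, 1) = (q0, 0, R)  ⊢  010[q0]00 (head at position 3)
Step 4: δ(q0, 0) = (q0, 1, R)  ⊢  0101[q0]0 (head at position 4)

Final answer: [q0]10100 ⊢ 0[q0]0100 ⊢ 01[q0]100 ⊢ 010[q0]00 ⊢ 0101[q0]0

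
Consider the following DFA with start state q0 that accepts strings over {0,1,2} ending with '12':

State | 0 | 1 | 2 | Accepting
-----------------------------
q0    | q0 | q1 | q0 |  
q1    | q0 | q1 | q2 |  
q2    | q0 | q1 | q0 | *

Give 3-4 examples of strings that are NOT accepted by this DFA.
Any strings that end in a non-accepting state work; for example:
"1002": q0 → q1 → q0 → q0 → q0; q0 is not accepting → rejected
"1010": q0 → q1 → q0 → q1 → q0; q0 is not accepting → rejected
"1202": q0 → q1 → q2 → q0 → q0; q0 is not accepting → rejected
"2011": q0 → q0 → q0 → q1 → q1; q1 is not accepting → rejected

Final answer: "1002", "1010", "1202", "2011"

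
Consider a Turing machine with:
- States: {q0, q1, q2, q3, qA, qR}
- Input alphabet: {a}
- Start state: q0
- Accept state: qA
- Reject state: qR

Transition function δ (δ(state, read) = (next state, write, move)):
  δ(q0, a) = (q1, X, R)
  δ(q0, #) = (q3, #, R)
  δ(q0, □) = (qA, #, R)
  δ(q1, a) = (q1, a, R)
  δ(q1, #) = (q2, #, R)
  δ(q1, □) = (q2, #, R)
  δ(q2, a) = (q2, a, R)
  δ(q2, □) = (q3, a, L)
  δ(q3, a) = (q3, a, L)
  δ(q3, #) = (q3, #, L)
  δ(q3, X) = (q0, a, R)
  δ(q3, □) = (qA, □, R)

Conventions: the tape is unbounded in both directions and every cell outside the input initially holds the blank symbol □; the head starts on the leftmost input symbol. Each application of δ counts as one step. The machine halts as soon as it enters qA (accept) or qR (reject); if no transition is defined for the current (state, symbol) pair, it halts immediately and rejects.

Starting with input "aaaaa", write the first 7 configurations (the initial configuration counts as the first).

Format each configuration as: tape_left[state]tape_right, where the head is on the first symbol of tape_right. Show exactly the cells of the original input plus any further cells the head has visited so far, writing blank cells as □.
Step 0: [q0]aaaaa (head at position 0)
Step 1: δ(q0, a) = (q1, X, R)  ⊢  X[q1]aaaa (head at position 1)
Step 2: δ(q1, a) = (q1, a, R)  ⊢  Xa[q1]aaa (head at position 2)
Step 3: δ(q1, a) = (q1, a, R)  ⊢  Xaa[q1]aa (head at position 3)
Step 4: δ(q1, a) = (q1, a, R)  ⊢  Xaaa[q1]a (head at position 4)
Step 5: δ(q1, a) = (q1, a, R)  ⊢  Xaaaa[q1]□ (head at position 5)
Step 6: δ(q1, □) = (q2, #, R)  ⊢  Xaaaa#[q2]□ (head at position 6)

Final answer: [q0]aaaaa ⊢ X[q1]aaaa ⊢ Xa[q1]aaa ⊢ Xaa[q1]aa ⊢ Xaaa[q1]a ⊢ Xaaaa[q1]□ ⊢ Xaaaa#[q2]□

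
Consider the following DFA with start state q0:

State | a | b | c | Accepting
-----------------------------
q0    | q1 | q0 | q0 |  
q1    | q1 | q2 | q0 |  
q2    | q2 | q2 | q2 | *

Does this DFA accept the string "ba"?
Start in q0.
Read 'b': q0 → q0
Read 'a': q0 → q1
Final state q1 is not accepting, so the string is rejected.

Final answer: No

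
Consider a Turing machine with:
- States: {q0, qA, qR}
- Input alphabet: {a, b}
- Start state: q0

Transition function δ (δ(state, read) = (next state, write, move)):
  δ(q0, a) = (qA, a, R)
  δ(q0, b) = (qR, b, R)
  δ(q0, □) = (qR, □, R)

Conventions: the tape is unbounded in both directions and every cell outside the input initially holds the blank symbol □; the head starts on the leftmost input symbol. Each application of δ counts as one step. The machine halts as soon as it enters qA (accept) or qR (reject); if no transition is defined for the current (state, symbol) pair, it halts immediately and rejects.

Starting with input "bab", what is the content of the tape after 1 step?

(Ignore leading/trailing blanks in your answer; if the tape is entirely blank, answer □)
Step 0: [q0]bab (head at position 0)
Step 1: δ(q0, b) = (qR, b, R)  ⊢  b[qR]ab (head at position 1)
Tape after 1 step (ignoring surrounding blanks): bab

Final answer: Tape: bab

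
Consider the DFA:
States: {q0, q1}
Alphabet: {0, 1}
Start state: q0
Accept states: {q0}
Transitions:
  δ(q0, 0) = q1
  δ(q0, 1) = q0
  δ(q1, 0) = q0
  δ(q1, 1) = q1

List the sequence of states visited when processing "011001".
Starting at q0
Read '0': q0 -> q1
Read '1': q1 -> q1
Read '1': q1 -> q1
Read '0': q1 -> q0
Read '0': q0 -> q1
Read '1': q1 -> q1

Final answer: q0 -> q1 -> q1 -> q1 -> q0 -> q1 -> q1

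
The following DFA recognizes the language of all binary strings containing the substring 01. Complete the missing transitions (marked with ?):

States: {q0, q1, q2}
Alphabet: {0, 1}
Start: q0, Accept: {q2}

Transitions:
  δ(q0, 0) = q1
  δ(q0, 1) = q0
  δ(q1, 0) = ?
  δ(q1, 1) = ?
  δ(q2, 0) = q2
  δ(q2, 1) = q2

What each state remembers (consistent with the given transitions and accept states):
  q0: 01 not seen yet and the last symbol was not 0
  q1: 01 not seen yet and the last symbol was 0
  q2: the substring 01 has already been seen
Filling in the missing entries:
  δ(q1, 0): in q1 (01 not seen yet and the last symbol was 0), after reading 0 we have: 01 not seen yet and the last symbol was 0 → q1
  δ(q1, 1): in q1 (01 not seen yet and the last symbol was 0), after reading 1 we have: the substring 01 has already been seen → q2

Final answer: δ(q1, 0) = q1; δ(q1, 1) = q2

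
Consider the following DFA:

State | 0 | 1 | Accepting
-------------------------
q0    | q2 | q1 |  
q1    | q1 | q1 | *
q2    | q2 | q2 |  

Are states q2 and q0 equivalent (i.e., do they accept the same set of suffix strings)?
Try the suffix "1".
From q2: q2 → q2 — not accepting.
From q0: q0 → q1 — accepting.
The two states disagree on this suffix, so they are not equivalent.

Final answer: No. Distinguishing string: "1" - accepted from q0 but not from q2.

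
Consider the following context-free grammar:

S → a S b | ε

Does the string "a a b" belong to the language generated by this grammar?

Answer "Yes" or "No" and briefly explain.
Every derivation applies S → a S b some number n of times and then S → ε, producing a^n b^n with equally many a's and b's. The string a a b has two a's but only one b, so it cannot be derived.

Final answer: No - no valid derivation exists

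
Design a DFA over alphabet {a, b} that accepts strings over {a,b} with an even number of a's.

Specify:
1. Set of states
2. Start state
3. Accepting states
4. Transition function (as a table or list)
One valid DFA (any DFA recognizing the same language is acceptable):
States: {q0, q1}
Start: q0
Accepting: {q0}
Transitions (accepting states marked with *):
State | a | b | Accepting
-------------------------
q0    | q1 | q0 | *
q1    | q0 | q1 |  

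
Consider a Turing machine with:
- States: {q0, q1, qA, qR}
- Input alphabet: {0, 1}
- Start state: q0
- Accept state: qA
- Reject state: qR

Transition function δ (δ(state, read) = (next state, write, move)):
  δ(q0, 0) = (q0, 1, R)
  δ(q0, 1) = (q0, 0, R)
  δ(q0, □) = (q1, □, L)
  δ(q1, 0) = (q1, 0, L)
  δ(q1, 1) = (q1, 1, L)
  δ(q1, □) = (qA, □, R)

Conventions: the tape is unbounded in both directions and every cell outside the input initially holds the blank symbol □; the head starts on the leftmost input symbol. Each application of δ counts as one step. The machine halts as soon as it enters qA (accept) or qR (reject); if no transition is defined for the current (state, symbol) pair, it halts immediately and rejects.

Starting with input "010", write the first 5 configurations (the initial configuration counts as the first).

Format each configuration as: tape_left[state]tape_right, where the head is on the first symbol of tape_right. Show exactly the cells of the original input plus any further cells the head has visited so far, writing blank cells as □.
Step 0: [q0]010 (head at position 0)
Step 1: δ(q0, 0) = (q0, 1, R)  ⊢  1[q0]10 (head at position 1)
Step 2: δ(q0, 1) = (q0, 0, R)  ⊢  10[q0]0 (head at position 2)
Step 3: δ(q0, 0) = (q0, 1, R)  ⊢  101[q0]□ (head at position 3)
Step 4: δ(q0, □) = (q1, □, L)  ⊢  10[q1]1□ (head at position 2)

Final answer: [q0]010 ⊢ 1[q0]10 ⊢ 10[q0]0 ⊢ 101[q0]□ ⊢ 10[q1]1□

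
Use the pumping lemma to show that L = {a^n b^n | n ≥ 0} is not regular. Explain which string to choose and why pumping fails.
Language: L = {a^n b^n | n ≥ 0} (equal numbers of a's followed by b's)
Step 1: Assume for contradiction that L is regular, with pumping length p.
Step 2: Choose s = a^p b^p. Then s ∈ L (it has p a's followed by p b's) and |s| ≥ p.
Step 3: Consider any decomposition s = xyz with |xy| ≤ p and |y| > 0. Since |xy| ≤ p and the first p symbols of s are all a's, y = a^k for some k with 1 ≤ k ≤ p.
Step 4: Pumping up (i = 2): xy²z = a^(p+k) b^p, which has more a's than b's, so xy²z ∉ L.
This contradicts the pumping lemma, so L is not regular.

Final answer: Choose s = a^p b^p. Since |xy| ≤ p, y = a^k with k ≥ 1. Then xy²z = a^(p+k) b^p ∉ L.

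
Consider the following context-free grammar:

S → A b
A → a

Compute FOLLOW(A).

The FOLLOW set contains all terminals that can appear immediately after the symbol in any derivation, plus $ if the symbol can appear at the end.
A occurs only in S → A b, where it is immediately followed by the terminal b. So FOLLOW(A) = {b}.

Final answer: {b}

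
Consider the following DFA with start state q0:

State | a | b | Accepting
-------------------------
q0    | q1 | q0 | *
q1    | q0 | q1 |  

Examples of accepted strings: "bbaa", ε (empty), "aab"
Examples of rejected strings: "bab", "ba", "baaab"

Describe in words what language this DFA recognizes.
strings over {a,b} with an even number of a's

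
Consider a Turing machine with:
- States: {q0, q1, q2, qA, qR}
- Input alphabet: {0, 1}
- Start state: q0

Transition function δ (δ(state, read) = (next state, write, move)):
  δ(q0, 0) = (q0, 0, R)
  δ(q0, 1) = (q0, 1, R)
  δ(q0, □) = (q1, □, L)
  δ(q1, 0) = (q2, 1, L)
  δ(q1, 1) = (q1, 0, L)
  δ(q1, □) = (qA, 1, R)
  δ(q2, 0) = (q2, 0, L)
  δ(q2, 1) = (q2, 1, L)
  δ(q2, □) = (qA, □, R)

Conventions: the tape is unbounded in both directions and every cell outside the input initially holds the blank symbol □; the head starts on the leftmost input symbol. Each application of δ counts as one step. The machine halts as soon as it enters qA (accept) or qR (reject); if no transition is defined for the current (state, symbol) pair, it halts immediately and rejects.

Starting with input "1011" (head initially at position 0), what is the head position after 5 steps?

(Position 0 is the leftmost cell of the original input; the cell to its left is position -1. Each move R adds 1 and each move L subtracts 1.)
Step 0: [q0]1011 (head at position 0)
Step 1: δ(q0, 1) = (q0, 1, R)  ⊢  1[q0]011 (head at position 1)
Step 2: δ(q0, 0) = (q0, 0, R)  ⊢  10[q0]11 (head at position 2)
Step 3: δ(q0, 1) = (q0, 1, R)  ⊢  101[q0]1 (head at position 3)
Step 4: δ(q0, 1) = (q0, 1, R)  ⊢  1011[q0]□ (head at position 4)
Step 5: δ(q0, □) = (q1, □, L)  ⊢  101[q1]1□ (head at position 3)
Head position after 5 steps: 3

Final answer: Position 3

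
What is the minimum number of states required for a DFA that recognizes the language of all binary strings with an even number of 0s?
Language: binary strings with an even number of 0s
Lower bound (Myhill–Nerode): the prefixes ε, 0 are pairwise distinguishable:
  ε vs 0: suffix ε distinguishes them (ε has zero 0s (accepted), 0 has one 0 (rejected))
So any DFA needs at least 2 states.
Upper bound: a DFA with 2 states exists (one state per class above).
Minimum states: 2

Final answer: 2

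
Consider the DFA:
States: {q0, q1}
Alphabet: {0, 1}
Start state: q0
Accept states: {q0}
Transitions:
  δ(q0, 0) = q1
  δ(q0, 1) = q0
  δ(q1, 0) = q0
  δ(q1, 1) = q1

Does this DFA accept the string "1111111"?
Processing string "1111111":
  q0 --1--> q0
  q0 --1--> q0
  q0 --1--> q0
  q0 --1--> q0
  q0 --1--> q0
  q0 --1--> q0
  q0 --1--> q0
Final state: q0
Accept states: {q0}
q0 is an accept state, so the string is accepted.

Final answer: Yes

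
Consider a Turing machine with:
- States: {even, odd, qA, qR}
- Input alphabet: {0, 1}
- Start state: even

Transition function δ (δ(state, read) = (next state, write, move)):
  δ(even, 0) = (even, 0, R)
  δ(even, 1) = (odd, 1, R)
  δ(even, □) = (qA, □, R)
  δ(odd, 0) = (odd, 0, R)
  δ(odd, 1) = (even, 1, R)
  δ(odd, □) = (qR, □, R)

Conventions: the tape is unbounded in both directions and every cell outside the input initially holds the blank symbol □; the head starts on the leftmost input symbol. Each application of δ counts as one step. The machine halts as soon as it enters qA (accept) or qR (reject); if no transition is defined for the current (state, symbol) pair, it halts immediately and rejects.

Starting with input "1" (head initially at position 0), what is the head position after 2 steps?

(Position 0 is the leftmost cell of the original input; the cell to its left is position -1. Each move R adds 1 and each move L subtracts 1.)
Step 0: [even]1 (head at position 0)
Step 1: δ(even, 1) = (odd, 1, R)  ⊢  1[odd]□ (head at position 1)
Step 2: δ(odd, □) = (qR, □, R)  ⊢  1□[qR]□ (head at position 2)
Head position after 2 steps: 2

Final answer: Position 2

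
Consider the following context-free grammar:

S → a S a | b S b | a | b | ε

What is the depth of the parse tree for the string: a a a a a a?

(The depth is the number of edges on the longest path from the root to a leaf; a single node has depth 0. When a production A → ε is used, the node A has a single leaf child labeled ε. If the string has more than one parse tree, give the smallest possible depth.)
The string has even length 6, so its (unique) parse tree peels off matching outer symbols: S → a S a, S → a S a, S → a S a, and finally S → ε for the empty middle.
The S nodes are at depths 0..3; the ε leaf under the innermost S is at depth 4 (terminal leaves are at depths 1..3).
Depth = 4.

Final answer: 4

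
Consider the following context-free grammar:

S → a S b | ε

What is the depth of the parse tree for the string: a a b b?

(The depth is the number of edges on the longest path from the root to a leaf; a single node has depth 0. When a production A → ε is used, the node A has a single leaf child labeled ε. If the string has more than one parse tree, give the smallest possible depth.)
The only parse tree applies S → a S b 2 times (once per matching a…b pair) and then S → ε.
The S nodes sit at depths 0, 1, …, 2; the innermost S (depth 2) has the single child ε at depth 3.
The terminal leaves a, b are at depths 1..2, so the longest root-to-leaf path is S → S → … → S → ε with 3 edges.
Depth = 3.

Final answer: 3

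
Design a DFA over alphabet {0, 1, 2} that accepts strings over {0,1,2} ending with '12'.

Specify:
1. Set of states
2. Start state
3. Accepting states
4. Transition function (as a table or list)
One valid DFA (any DFA recognizing the same language is acceptable):
States: {q0, q1, q2}
Start: q0
Accepting: {q2}
Transitions (accepting states marked with *):
State | 0 | 1 | 2 | Accepting
-----------------------------
q0    | q0 | q1 | q0 |  
q1    | q0 | q1 | q2 |  
q2    | q0 | q1 | q0 | *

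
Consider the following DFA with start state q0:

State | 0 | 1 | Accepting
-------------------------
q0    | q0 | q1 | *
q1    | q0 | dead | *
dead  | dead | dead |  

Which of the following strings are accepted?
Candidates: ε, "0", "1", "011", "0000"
ε: q0; q0 is accepting → accepted
"0": q0 → q0; q0 is accepting → accepted
"1": q0 → q1; q1 is accepting → accepted
"011": q0 → q0 → q1 → dead; dead is not accepting → rejected
"0000": q0 → q0 → q0 → q0 → q0; q0 is accepting → accepted

Final answer: ε, "0", "1", "0000"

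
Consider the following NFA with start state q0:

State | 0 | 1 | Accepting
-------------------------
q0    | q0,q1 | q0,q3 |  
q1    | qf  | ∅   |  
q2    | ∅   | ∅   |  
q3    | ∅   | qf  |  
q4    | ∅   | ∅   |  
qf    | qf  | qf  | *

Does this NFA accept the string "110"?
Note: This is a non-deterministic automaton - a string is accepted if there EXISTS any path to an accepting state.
Track the set of states the NFA could be in: start {q0}
Read '1': {q0} → {q0, q3}
Read '1': {q0, q3} → {q0, q3, qf}
Read '0': {q0, q3, qf} → {q0, q1, qf}
Final set {q0, q1, qf} contains accepting state(s) {qf} → accepted.

Final answer: Yes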